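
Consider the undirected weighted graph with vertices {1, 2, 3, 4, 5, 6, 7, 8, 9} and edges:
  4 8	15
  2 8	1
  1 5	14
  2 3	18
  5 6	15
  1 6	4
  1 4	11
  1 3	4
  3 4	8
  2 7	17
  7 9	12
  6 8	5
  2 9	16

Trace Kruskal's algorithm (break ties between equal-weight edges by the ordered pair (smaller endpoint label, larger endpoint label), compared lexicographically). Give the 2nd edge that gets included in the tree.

1-3

Sort edges by weight, then run Kruskal:
2 8 (1): add — endpoints in different components.
1 3 (4): add — endpoints in different components.
1 6 (4): add — endpoints in different components.
6 8 (5): add — endpoints in different components.
3 4 (8): add — endpoints in different components.
1 4 (11): skip — 1 and 4 already connected.
7 9 (12): add — endpoints in different components.
1 5 (14): add — endpoints in different components.
4 8 (15): skip — 4 and 8 already connected.
5 6 (15): skip — 5 and 6 already connected.
2 9 (16): add — endpoints in different components.
The 2nd edge added is 1 3.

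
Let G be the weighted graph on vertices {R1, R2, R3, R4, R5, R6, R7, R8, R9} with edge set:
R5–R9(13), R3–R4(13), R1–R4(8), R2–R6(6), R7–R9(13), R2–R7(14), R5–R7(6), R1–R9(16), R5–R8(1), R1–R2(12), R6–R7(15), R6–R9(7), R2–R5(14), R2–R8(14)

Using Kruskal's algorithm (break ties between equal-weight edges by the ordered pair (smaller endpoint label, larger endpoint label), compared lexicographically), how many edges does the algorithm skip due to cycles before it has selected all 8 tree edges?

Kruskal: consider edges lightest-first.
R5–R8 (1): add — endpoints in different components.
R2–R6 (6): add — endpoints in different components.
R5–R7 (6): add — endpoints in different components.
R6–R9 (7): add — endpoints in different components.
R1–R4 (8): add — endpoints in different components.
R1–R2 (12): add — endpoints in different components.
R3–R4 (13): add — endpoints in different components.
R5–R9 (13): add — endpoints in different components.
Edges rejected before the tree was complete: 0.

0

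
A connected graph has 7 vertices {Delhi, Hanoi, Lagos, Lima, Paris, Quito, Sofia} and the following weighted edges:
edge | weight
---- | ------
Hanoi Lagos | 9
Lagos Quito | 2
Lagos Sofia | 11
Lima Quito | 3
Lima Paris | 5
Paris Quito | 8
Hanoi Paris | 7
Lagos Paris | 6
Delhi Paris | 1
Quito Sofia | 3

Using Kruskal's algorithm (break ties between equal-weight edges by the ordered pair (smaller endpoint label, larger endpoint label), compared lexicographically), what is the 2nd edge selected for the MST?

Lagos-Quito

Kruskal: consider edges lightest-first.
Delhi Paris (1): add — endpoints in different components.
Lagos Quito (2): add — endpoints in different components.
Lima Quito (3): add — endpoints in different components.
Quito Sofia (3): add — endpoints in different components.
Lima Paris (5): add — endpoints in different components.
Lagos Paris (6): skip — Paris and Lagos already connected.
Hanoi Paris (7): add — endpoints in different components.
The 2nd edge added is Lagos Quito.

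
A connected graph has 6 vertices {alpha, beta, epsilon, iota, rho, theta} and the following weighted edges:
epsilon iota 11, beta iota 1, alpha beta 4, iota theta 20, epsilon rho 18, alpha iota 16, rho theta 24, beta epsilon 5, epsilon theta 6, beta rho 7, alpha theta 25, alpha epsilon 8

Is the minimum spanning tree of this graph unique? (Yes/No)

Kruskal's algorithm — process edges by increasing weight (ties by edge label):
beta iota (1): add. Components now {theta} {alpha} {beta,iota} {rho} {epsilon}
alpha beta (4): add. Components now {theta} {alpha,beta,iota} {rho} {epsilon}
beta epsilon (5): add. Components now {theta} {alpha,beta,epsilon,iota} {rho}
epsilon theta (6): add. Components now {alpha,beta,epsilon,iota,theta} {rho}
beta rho (7): add. Components now {alpha,beta,epsilon,iota,rho,theta}
Every non-tree edge has weight strictly greater than the heaviest edge on the tree path between its endpoints, so the MST is unique.

Yes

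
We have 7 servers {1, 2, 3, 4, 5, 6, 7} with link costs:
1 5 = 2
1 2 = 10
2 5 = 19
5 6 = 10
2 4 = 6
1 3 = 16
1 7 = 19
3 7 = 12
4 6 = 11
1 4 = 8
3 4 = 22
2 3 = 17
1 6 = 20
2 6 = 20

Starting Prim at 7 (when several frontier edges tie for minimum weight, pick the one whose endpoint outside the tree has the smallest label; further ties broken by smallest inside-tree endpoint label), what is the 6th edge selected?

Prim, starting at 7.
Step 1: frontier [3 7 12, 1 7 19] → take 3 7 (12); add 3.
Step 2: frontier [1 3 16, 2 3 17, 3 4 22, 1 7 19] → take 1 3 (16); add 1.
Step 3: frontier [1 5 2, 1 4 8, 1 2 10, 1 6 20, 2 3 17, 3 4 22] → take 1 5 (2); add 5.
Step 4: frontier [1 4 8, 1 2 10, 1 6 20, 2 3 17, 3 4 22, 5 6 10, 2 5 19] → take 1 4 (8); add 4.
Step 5: frontier [1 2 10, 1 6 20, 2 3 17, 2 4 6, 4 6 11, 5 6 10, 2 5 19] → take 2 4 (6); add 2.
Step 6: frontier [1 6 20, 2 6 20, 4 6 11, 5 6 10] → take 5 6 (10); add 6.
The 6th edge added is 5 6.

5-6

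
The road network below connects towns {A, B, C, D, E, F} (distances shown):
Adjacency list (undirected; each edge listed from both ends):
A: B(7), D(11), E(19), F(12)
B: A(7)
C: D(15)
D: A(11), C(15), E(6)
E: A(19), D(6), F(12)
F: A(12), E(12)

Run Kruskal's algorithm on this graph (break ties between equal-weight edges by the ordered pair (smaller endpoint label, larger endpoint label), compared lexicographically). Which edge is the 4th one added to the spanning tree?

A-F

Sort edges by weight, then run Kruskal:
D–E (6): add. Components now {A} {B} {C} {D,E} {F}
A–B (7): add. Components now {A,B} {C} {D,E} {F}
A–D (11): add. Components now {A,B,D,E} {C} {F}
A–F (12): add. Components now {A,B,D,E,F} {C}
E–F (12): skip — E and F already connected.
C–D (15): add. Components now {A,B,C,D,E,F}
The 4th edge added is A–F.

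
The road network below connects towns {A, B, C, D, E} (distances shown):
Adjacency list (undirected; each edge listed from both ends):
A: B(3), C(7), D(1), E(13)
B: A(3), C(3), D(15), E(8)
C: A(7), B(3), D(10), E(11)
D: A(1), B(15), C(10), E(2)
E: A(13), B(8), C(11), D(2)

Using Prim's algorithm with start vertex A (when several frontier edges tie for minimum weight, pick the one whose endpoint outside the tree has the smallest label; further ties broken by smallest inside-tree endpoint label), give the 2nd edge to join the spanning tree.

D-E

Grow the tree from A using Prim:
Step 1: frontier [A–D 1, A–B 3, A–C 7, A–E 13] → take A–D (1); add D.
Step 2: frontier [A–B 3, A–C 7, A–E 13, D–E 2, C–D 10, B–D 15] → take D–E (2); add E.
Step 3: frontier [A–B 3, A–C 7, C–D 10, B–D 15, B–E 8, C–E 11] → take A–B (3); add B.
Step 4: frontier [A–C 7, B–C 3, C–D 10, C–E 11] → take B–C (3); add C.
The 2nd edge added is D–E.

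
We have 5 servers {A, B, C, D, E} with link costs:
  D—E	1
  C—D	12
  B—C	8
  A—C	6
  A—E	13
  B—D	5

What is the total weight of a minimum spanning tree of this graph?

20

Prim, starting at A.
Step 1: cheapest edge leaving the tree is A—C (6); add C.
Step 2: cheapest edge leaving the tree is B—C (8); add B.
Step 3: cheapest edge leaving the tree is B—D (5); add D.
Step 4: cheapest edge leaving the tree is D—E (1); add E.
MST edges: A—C, B—C, B—D, D—E; total weight 6+8+5+1 = 20.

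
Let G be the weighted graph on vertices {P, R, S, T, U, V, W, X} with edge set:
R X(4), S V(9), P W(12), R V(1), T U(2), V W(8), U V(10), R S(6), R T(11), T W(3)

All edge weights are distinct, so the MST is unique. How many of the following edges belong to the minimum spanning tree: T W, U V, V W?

2

Kruskal: consider edges lightest-first.
R V (1): add — endpoints in different components.
T U (2): add — endpoints in different components.
T W (3): add — endpoints in different components.
R X (4): add — endpoints in different components.
R S (6): add — endpoints in different components.
V W (8): add — endpoints in different components.
S V (9): skip — V and S already connected.
U V (10): skip — V and U already connected.
R T (11): skip — R and T already connected.
P W (12): add — endpoints in different components.
MST edge set: {R V, T U, T W, R X, R S, V W, P W}.
Of the listed edges, {T W, V W} are in the MST → 2.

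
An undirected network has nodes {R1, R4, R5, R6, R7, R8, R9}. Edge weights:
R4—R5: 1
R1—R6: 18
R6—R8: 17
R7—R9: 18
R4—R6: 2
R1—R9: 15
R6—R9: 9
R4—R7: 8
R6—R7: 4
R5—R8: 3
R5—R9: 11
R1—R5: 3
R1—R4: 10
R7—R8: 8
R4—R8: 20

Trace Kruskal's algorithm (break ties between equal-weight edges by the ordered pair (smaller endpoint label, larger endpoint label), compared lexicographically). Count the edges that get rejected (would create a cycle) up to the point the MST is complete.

Kruskal: consider edges lightest-first.
R4—R5 (1): add. Components now {R7} {R6} {R1} {R4,R5} {R9} {R8}
R4—R6 (2): add. Components now {R7} {R4,R5,R6} {R1} {R9} {R8}
R1—R5 (3): add. Components now {R7} {R1,R4,R5,R6} {R9} {R8}
R5—R8 (3): add. Components now {R7} {R1,R4,R5,R6,R8} {R9}
R6—R7 (4): add. Components now {R1,R4,R5,R6,R7,R8} {R9}
R4—R7 (8): skip — R7 and R4 already connected.
R7—R8 (8): skip — R7 and R8 already connected.
R6—R9 (9): add. Components now {R1,R4,R5,R6,R7,R8,R9}
Edges rejected before the tree was complete: 2.

2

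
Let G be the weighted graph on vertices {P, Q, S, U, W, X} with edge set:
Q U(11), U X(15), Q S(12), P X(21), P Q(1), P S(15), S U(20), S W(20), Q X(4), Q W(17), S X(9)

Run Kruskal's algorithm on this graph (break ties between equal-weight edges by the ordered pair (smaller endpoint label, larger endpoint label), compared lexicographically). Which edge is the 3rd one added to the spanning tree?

S-X

Sort edges by weight, then run Kruskal:
P Q (1): add — endpoints in different components.
Q X (4): add — endpoints in different components.
S X (9): add — endpoints in different components.
Q U (11): add — endpoints in different components.
Q S (12): skip — Q and S already connected.
P S (15): skip — P and S already connected.
U X (15): skip — X and U already connected.
Q W (17): add — endpoints in different components.
The 3rd edge added is S X.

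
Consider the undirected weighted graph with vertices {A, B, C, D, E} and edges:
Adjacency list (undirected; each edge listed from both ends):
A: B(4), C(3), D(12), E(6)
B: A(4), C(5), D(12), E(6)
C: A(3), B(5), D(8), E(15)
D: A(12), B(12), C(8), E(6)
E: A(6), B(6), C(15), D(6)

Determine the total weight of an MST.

19

Sort edges by weight, then run Kruskal:
A C (3): add. Components now {A,C} {B} {D} {E}
A B (4): add. Components now {A,B,C} {D} {E}
B C (5): skip — B and C already connected.
A E (6): add. Components now {A,B,C,E} {D}
B E (6): skip — B and E already connected.
D E (6): add. Components now {A,B,C,D,E}
MST edges: A C, A B, A E, D E; total weight 3+4+6+6 = 19.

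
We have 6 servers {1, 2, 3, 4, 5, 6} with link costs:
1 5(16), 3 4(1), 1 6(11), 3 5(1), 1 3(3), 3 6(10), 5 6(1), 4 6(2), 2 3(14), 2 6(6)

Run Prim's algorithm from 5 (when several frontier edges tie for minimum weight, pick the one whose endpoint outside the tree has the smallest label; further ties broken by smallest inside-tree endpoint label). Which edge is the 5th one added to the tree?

Grow the tree from 5 using Prim:
Step 1: cheapest edge leaving the tree is 3 5 (1); add 3.
Step 2: cheapest edge leaving the tree is 3 4 (1); add 4.
Step 3: cheapest edge leaving the tree is 5 6 (1); add 6.
Step 4: cheapest edge leaving the tree is 1 3 (3); add 1.
Step 5: cheapest edge leaving the tree is 2 6 (6); add 2.
The 5th edge added is 2 6.

2-6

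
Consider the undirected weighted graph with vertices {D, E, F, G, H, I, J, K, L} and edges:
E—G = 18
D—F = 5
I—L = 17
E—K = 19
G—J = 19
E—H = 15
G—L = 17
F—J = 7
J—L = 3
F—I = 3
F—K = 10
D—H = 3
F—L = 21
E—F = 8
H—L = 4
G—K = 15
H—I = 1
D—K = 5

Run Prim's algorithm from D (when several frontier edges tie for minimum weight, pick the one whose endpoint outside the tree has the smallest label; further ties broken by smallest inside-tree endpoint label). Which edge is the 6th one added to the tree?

D-K

Prim, starting at D.
Step 1: cheapest edge leaving the tree is D—H (3); add H.
Step 2: cheapest edge leaving the tree is H—I (1); add I.
Step 3: cheapest edge leaving the tree is F—I (3); add F.
Step 4: cheapest edge leaving the tree is H—L (4); add L.
Step 5: cheapest edge leaving the tree is J—L (3); add J.
Step 6: cheapest edge leaving the tree is D—K (5); add K.
Step 7: cheapest edge leaving the tree is E—F (8); add E.
Step 8: cheapest edge leaving the tree is G—K (15); add G.
The 6th edge added is D—K.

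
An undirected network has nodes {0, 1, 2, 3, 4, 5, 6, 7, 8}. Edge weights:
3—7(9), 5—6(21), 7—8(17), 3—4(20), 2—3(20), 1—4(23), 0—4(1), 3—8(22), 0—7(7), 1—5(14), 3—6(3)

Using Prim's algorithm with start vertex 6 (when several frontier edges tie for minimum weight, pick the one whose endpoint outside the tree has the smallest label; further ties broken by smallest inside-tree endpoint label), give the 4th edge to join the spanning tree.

0-4

Prim's algorithm from 6:
Step 1: cheapest edge leaving the tree is 3—6 (3); add 3.
Step 2: cheapest edge leaving the tree is 3—7 (9); add 7.
Step 3: cheapest edge leaving the tree is 0—7 (7); add 0.
Step 4: cheapest edge leaving the tree is 0—4 (1); add 4.
Step 5: cheapest edge leaving the tree is 7—8 (17); add 8.
Step 6: cheapest edge leaving the tree is 2—3 (20); add 2.
Step 7: cheapest edge leaving the tree is 5—6 (21); add 5.
Step 8: cheapest edge leaving the tree is 1—5 (14); add 1.
The 4th edge added is 0—4.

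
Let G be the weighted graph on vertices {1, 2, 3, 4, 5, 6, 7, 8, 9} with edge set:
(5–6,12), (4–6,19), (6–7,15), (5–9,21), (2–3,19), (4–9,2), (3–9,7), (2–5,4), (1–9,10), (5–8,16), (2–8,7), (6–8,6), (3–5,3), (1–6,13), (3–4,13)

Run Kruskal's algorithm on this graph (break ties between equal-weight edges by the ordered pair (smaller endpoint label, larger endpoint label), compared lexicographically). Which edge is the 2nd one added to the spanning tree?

3-5

Kruskal's algorithm — process edges by increasing weight (ties by edge label):
4–9 (2): add — endpoints in different components.
3–5 (3): add — endpoints in different components.
2–5 (4): add — endpoints in different components.
6–8 (6): add — endpoints in different components.
2–8 (7): add — endpoints in different components.
3–9 (7): add — endpoints in different components.
1–9 (10): add — endpoints in different components.
5–6 (12): skip — 5 and 6 already connected.
1–6 (13): skip — 1 and 6 already connected.
3–4 (13): skip — 3 and 4 already connected.
6–7 (15): add — endpoints in different components.
The 2nd edge added is 3–5.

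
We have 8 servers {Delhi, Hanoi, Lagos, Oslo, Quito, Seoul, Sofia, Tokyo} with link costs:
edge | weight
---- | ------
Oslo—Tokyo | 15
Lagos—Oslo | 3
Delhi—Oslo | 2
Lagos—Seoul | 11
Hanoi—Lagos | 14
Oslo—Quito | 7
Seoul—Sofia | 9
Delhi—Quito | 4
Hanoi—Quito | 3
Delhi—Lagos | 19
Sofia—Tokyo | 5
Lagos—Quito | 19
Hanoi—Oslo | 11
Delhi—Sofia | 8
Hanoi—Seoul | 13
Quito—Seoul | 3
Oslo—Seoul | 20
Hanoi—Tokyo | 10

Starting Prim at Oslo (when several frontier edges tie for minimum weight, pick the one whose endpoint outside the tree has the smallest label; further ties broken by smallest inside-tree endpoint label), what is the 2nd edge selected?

Prim's algorithm from Oslo:
Step 1: cheapest edge leaving the tree is Delhi—Oslo (2); add Delhi.
Step 2: cheapest edge leaving the tree is Lagos—Oslo (3); add Lagos.
Step 3: cheapest edge leaving the tree is Delhi—Quito (4); add Quito.
Step 4: cheapest edge leaving the tree is Hanoi—Quito (3); add Hanoi.
Step 5: cheapest edge leaving the tree is Quito—Seoul (3); add Seoul.
Step 6: cheapest edge leaving the tree is Delhi—Sofia (8); add Sofia.
Step 7: cheapest edge leaving the tree is Sofia—Tokyo (5); add Tokyo.
The 2nd edge added is Lagos—Oslo.

Lagos-Oslo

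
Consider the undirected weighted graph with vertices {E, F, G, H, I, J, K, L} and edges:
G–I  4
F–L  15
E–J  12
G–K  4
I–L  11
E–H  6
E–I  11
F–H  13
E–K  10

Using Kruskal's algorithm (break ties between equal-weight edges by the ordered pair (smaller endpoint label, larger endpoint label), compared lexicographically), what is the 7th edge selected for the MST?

Sort edges by weight, then run Kruskal:
G–I (4): add — endpoints in different components.
G–K (4): add — endpoints in different components.
E–H (6): add — endpoints in different components.
E–K (10): add — endpoints in different components.
E–I (11): skip — E and I already connected.
I–L (11): add — endpoints in different components.
E–J (12): add — endpoints in different components.
F–H (13): add — endpoints in different components.
The 7th edge added is F–H.

F-H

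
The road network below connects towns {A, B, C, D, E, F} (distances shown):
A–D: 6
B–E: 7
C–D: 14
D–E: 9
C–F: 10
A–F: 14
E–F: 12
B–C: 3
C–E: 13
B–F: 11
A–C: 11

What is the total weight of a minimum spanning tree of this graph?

Prim's algorithm from A:
Step 1: frontier [A–D 6, A–C 11, A–F 14] → take A–D (6); add D.
Step 2: frontier [A–C 11, A–F 14, D–E 9, C–D 14] → take D–E (9); add E.
Step 3: frontier [A–C 11, A–F 14, C–D 14, B–E 7, E–F 12, C–E 13] → take B–E (7); add B.
Step 4: frontier [A–C 11, A–F 14, B–C 3, B–F 11, C–D 14, E–F 12, C–E 13] → take B–C (3); add C.
Step 5: frontier [A–F 14, B–F 11, C–F 10, E–F 12] → take C–F (10); add F.
MST edges: A–D, D–E, B–E, B–C, C–F; total weight 6+9+7+3+10 = 35.

35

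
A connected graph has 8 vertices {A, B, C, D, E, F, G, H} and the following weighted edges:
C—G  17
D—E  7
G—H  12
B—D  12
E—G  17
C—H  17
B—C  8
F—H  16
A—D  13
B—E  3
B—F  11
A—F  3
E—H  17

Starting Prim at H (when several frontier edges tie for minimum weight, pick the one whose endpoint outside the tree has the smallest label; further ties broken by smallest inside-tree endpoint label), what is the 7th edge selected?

Prim's algorithm from H:
Step 1: cheapest edge leaving the tree is G—H (12); add G.
Step 2: cheapest edge leaving the tree is F—H (16); add F.
Step 3: cheapest edge leaving the tree is A—F (3); add A.
Step 4: cheapest edge leaving the tree is B—F (11); add B.
Step 5: cheapest edge leaving the tree is B—E (3); add E.
Step 6: cheapest edge leaving the tree is D—E (7); add D.
Step 7: cheapest edge leaving the tree is B—C (8); add C.
The 7th edge added is B—C.

B-C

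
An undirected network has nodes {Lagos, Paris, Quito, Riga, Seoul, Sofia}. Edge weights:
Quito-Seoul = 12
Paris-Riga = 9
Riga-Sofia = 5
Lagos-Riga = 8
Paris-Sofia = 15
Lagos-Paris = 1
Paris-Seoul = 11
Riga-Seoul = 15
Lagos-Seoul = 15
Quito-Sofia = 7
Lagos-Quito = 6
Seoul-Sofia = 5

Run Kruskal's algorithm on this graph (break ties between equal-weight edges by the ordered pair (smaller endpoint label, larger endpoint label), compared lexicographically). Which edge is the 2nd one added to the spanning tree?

Sort edges by weight, then run Kruskal:
Lagos-Paris (1): add — endpoints in different components.
Riga-Sofia (5): add — endpoints in different components.
Seoul-Sofia (5): add — endpoints in different components.
Lagos-Quito (6): add — endpoints in different components.
Quito-Sofia (7): add — endpoints in different components.
The 2nd edge added is Riga-Sofia.

Riga-Sofia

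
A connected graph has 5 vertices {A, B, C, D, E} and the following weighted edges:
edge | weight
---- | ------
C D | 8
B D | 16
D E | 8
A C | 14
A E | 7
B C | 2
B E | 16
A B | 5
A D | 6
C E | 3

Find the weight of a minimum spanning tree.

16

Prim's algorithm from D:
Step 1: cheapest edge leaving the tree is A D (6); add A.
Step 2: cheapest edge leaving the tree is A B (5); add B.
Step 3: cheapest edge leaving the tree is B C (2); add C.
Step 4: cheapest edge leaving the tree is C E (3); add E.
MST edges: A D, A B, B C, C E; total weight 6+5+2+3 = 16.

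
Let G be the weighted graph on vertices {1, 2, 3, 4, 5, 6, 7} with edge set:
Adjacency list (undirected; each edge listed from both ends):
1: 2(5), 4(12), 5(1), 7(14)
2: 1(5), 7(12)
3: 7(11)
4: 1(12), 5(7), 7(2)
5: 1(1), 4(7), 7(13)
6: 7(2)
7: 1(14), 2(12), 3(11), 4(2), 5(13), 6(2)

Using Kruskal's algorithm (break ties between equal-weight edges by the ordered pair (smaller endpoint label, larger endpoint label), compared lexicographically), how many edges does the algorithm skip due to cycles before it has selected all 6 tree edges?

Kruskal: consider edges lightest-first.
1–5 (1): add — endpoints in different components.
4–7 (2): add — endpoints in different components.
6–7 (2): add — endpoints in different components.
1–2 (5): add — endpoints in different components.
4–5 (7): add — endpoints in different components.
3–7 (11): add — endpoints in different components.
Edges rejected before the tree was complete: 0.

0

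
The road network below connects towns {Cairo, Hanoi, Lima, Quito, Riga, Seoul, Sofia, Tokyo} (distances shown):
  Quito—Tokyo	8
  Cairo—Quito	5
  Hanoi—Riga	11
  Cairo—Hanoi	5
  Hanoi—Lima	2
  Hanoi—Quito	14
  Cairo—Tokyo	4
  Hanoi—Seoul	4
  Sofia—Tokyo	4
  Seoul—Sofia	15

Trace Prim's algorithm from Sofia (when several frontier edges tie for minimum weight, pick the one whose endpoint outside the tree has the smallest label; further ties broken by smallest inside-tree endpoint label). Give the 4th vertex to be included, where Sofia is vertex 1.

Hanoi

Grow the tree from Sofia using Prim:
Step 1: cheapest edge leaving the tree is Sofia—Tokyo (4); add Tokyo.
Step 2: cheapest edge leaving the tree is Cairo—Tokyo (4); add Cairo.
Step 3: cheapest edge leaving the tree is Cairo—Hanoi (5); add Hanoi.
Step 4: cheapest edge leaving the tree is Hanoi—Lima (2); add Lima.
Step 5: cheapest edge leaving the tree is Hanoi—Seoul (4); add Seoul.
Step 6: cheapest edge leaving the tree is Cairo—Quito (5); add Quito.
Step 7: cheapest edge leaving the tree is Hanoi—Riga (11); add Riga.
Vertex order: Sofia, Tokyo, Cairo, Hanoi, Lima, Seoul, Quito, Riga. The 4th vertex is Hanoi.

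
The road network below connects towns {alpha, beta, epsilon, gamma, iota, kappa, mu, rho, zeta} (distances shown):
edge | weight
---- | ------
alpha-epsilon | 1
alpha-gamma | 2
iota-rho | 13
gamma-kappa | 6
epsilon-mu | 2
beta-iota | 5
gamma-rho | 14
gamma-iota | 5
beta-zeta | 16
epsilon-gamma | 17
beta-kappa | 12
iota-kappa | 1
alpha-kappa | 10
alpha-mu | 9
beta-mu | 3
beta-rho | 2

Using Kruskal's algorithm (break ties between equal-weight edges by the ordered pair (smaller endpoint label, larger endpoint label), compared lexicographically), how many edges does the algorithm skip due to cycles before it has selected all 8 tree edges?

7

Sort edges by weight, then run Kruskal:
alpha-epsilon (1): add — endpoints in different components.
iota-kappa (1): add — endpoints in different components.
alpha-gamma (2): add — endpoints in different components.
beta-rho (2): add — endpoints in different components.
epsilon-mu (2): add — endpoints in different components.
beta-mu (3): add — endpoints in different components.
beta-iota (5): add — endpoints in different components.
gamma-iota (5): skip — gamma and iota already connected.
gamma-kappa (6): skip — gamma and kappa already connected.
alpha-mu (9): skip — alpha and mu already connected.
alpha-kappa (10): skip — alpha and kappa already connected.
beta-kappa (12): skip — beta and kappa already connected.
iota-rho (13): skip — iota and rho already connected.
gamma-rho (14): skip — gamma and rho already connected.
beta-zeta (16): add — endpoints in different components.
Edges rejected before the tree was complete: 7.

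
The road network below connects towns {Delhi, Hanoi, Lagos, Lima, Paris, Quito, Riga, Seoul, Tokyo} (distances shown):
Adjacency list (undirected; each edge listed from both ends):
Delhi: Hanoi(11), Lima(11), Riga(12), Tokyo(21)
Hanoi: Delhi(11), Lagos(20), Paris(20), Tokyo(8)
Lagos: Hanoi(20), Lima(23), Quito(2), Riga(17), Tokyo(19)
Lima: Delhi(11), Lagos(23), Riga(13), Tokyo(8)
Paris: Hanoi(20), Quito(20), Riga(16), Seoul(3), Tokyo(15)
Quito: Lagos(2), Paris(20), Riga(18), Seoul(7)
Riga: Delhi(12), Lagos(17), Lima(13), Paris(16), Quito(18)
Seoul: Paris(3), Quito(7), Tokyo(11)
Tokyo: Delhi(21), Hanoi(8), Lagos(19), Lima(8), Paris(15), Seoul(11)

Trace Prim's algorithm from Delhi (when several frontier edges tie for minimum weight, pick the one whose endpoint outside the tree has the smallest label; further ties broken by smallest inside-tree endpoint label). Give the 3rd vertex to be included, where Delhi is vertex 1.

Prim's algorithm from Delhi:
Step 1: cheapest edge leaving the tree is Delhi-Hanoi (11); add Hanoi.
Step 2: cheapest edge leaving the tree is Hanoi-Tokyo (8); add Tokyo.
Step 3: cheapest edge leaving the tree is Lima-Tokyo (8); add Lima.
Step 4: cheapest edge leaving the tree is Seoul-Tokyo (11); add Seoul.
Step 5: cheapest edge leaving the tree is Paris-Seoul (3); add Paris.
Step 6: cheapest edge leaving the tree is Quito-Seoul (7); add Quito.
Step 7: cheapest edge leaving the tree is Lagos-Quito (2); add Lagos.
Step 8: cheapest edge leaving the tree is Delhi-Riga (12); add Riga.
Vertex order: Delhi, Hanoi, Tokyo, Lima, Seoul, Paris, Quito, Lagos, Riga. The 3rd vertex is Tokyo.

Tokyo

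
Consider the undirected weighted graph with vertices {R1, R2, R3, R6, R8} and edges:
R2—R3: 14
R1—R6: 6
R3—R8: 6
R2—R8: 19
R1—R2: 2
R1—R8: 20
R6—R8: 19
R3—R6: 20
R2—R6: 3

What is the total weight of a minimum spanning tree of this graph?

Grow the tree from R8 using Prim:
Step 1: cheapest edge leaving the tree is R3—R8 (6); add R3.
Step 2: cheapest edge leaving the tree is R2—R3 (14); add R2.
Step 3: cheapest edge leaving the tree is R1—R2 (2); add R1.
Step 4: cheapest edge leaving the tree is R2—R6 (3); add R6.
MST edges: R3—R8, R2—R3, R1—R2, R2—R6; total weight 6+14+2+3 = 25.

25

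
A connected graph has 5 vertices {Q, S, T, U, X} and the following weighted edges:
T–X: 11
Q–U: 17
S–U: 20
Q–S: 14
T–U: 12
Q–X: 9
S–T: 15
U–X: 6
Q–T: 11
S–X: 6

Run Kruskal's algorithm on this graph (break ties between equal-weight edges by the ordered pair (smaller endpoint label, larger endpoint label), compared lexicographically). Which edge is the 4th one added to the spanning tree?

Q-T

Sort edges by weight, then run Kruskal:
S–X (6): add. Components now {S,X} {Q} {T} {U}
U–X (6): add. Components now {S,U,X} {Q} {T}
Q–X (9): add. Components now {Q,S,U,X} {T}
Q–T (11): add. Components now {Q,S,T,U,X}
The 4th edge added is Q–T.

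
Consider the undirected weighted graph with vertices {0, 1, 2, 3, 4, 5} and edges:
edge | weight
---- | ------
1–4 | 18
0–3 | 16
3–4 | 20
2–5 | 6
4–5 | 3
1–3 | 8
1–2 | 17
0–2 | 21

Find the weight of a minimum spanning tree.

50

Grow the tree from 3 using Prim:
Step 1: cheapest edge leaving the tree is 1–3 (8); add 1.
Step 2: cheapest edge leaving the tree is 0–3 (16); add 0.
Step 3: cheapest edge leaving the tree is 1–2 (17); add 2.
Step 4: cheapest edge leaving the tree is 2–5 (6); add 5.
Step 5: cheapest edge leaving the tree is 4–5 (3); add 4.
MST edges: 1–3, 0–3, 1–2, 2–5, 4–5; total weight 8+16+17+6+3 = 50.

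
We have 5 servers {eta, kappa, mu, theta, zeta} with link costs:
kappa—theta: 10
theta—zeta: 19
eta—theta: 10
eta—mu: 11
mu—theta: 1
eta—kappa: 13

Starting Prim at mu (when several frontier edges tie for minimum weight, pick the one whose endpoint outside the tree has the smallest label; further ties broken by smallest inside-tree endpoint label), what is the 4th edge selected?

Prim's algorithm from mu:
Step 1: frontier [mu—theta 1, eta—mu 11] → take mu—theta (1); add theta.
Step 2: frontier [eta—mu 11, eta—theta 10, kappa—theta 10, theta—zeta 19] → take eta—theta (10); add eta.
Step 3: frontier [eta—kappa 13, kappa—theta 10, theta—zeta 19] → take kappa—theta (10); add kappa.
Step 4: frontier [theta—zeta 19] → take theta—zeta (19); add zeta.
The 4th edge added is theta—zeta.

theta-zeta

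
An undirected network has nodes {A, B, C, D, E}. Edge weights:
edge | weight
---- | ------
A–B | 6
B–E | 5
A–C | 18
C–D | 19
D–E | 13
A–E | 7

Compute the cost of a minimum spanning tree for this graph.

42

Kruskal: consider edges lightest-first.
B–E (5): add — endpoints in different components.
A–B (6): add — endpoints in different components.
A–E (7): skip — A and E already connected.
D–E (13): add — endpoints in different components.
A–C (18): add — endpoints in different components.
MST edges: B–E, A–B, D–E, A–C; total weight 5+6+13+18 = 42.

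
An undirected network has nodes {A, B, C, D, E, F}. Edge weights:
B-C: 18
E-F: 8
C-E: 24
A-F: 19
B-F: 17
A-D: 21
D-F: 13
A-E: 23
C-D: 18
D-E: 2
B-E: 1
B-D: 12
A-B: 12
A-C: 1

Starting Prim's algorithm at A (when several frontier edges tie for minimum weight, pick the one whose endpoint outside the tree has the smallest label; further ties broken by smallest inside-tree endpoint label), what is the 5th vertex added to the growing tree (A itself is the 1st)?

D

Grow the tree from A using Prim:
Step 1: cheapest edge leaving the tree is A-C (1); add C.
Step 2: cheapest edge leaving the tree is A-B (12); add B.
Step 3: cheapest edge leaving the tree is B-E (1); add E.
Step 4: cheapest edge leaving the tree is D-E (2); add D.
Step 5: cheapest edge leaving the tree is E-F (8); add F.
Vertex order: A, C, B, E, D, F. The 5th vertex is D.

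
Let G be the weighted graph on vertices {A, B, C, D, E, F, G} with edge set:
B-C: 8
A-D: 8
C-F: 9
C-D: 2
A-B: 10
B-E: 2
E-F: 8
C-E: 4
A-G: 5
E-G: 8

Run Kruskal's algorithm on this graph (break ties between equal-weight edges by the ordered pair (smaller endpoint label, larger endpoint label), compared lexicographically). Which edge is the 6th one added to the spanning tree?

Sort edges by weight, then run Kruskal:
B-E (2): add — endpoints in different components.
C-D (2): add — endpoints in different components.
C-E (4): add — endpoints in different components.
A-G (5): add — endpoints in different components.
A-D (8): add — endpoints in different components.
B-C (8): skip — B and C already connected.
E-F (8): add — endpoints in different components.
The 6th edge added is E-F.

E-F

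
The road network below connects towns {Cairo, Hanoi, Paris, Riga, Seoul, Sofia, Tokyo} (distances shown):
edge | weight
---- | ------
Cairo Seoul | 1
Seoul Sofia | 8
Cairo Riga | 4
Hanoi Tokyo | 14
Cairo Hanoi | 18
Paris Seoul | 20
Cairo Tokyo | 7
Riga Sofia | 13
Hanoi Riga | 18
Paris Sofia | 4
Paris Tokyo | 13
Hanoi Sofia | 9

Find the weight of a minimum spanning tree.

33

Prim's algorithm from Paris:
Step 1: frontier [Paris Sofia 4, Paris Tokyo 13, Paris Seoul 20] → take Paris Sofia (4); add Sofia.
Step 2: frontier [Paris Tokyo 13, Paris Seoul 20, Seoul Sofia 8, Hanoi Sofia 9, Riga Sofia 13] → take Seoul Sofia (8); add Seoul.
Step 3: frontier [Paris Tokyo 13, Cairo Seoul 1, Hanoi Sofia 9, Riga Sofia 13] → take Cairo Seoul (1); add Cairo.
Step 4: frontier [Cairo Riga 4, Cairo Tokyo 7, Cairo Hanoi 18, Paris Tokyo 13, Hanoi Sofia 9, Riga Sofia 13] → take Cairo Riga (4); add Riga.
Step 5: frontier [Cairo Tokyo 7, Cairo Hanoi 18, Paris Tokyo 13, Hanoi Riga 18, Hanoi Sofia 9] → take Cairo Tokyo (7); add Tokyo.
Step 6: frontier [Cairo Hanoi 18, Hanoi Riga 18, Hanoi Sofia 9, Hanoi Tokyo 14] → take Hanoi Sofia (9); add Hanoi.
MST edges: Paris Sofia, Seoul Sofia, Cairo Seoul, Cairo Riga, Cairo Tokyo, Hanoi Sofia; total weight 4+8+1+4+7+9 = 33.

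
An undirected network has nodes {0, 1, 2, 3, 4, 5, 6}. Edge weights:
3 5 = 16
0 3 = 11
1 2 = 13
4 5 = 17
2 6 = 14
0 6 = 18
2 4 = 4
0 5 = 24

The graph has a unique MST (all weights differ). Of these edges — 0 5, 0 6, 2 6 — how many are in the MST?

Kruskal: consider edges lightest-first.
2 4 (4): add. Components now {0} {1} {2,4} {3} {5} {6}
0 3 (11): add. Components now {0,3} {1} {2,4} {5} {6}
1 2 (13): add. Components now {0,3} {1,2,4} {5} {6}
2 6 (14): add. Components now {0,3} {1,2,4,6} {5}
3 5 (16): add. Components now {0,3,5} {1,2,4,6}
4 5 (17): add. Components now {0,1,2,3,4,5,6}
MST edge set: {2 4, 0 3, 1 2, 2 6, 3 5, 4 5}.
Of the listed edges, {2 6} are in the MST → 1.

1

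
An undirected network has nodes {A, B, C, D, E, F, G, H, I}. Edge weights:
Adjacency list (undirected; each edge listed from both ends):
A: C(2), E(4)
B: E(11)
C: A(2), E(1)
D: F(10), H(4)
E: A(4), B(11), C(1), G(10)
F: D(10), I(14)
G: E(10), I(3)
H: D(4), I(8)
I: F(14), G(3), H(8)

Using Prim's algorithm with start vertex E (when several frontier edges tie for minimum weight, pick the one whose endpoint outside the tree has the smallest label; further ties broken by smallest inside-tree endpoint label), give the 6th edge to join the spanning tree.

Prim's algorithm from E:
Step 1: frontier [C–E 1, A–E 4, E–G 10, B–E 11] → take C–E (1); add C.
Step 2: frontier [A–C 2, A–E 4, E–G 10, B–E 11] → take A–C (2); add A.
Step 3: frontier [E–G 10, B–E 11] → take E–G (10); add G.
Step 4: frontier [B–E 11, G–I 3] → take G–I (3); add I.
Step 5: frontier [B–E 11, H–I 8, F–I 14] → take H–I (8); add H.
Step 6: frontier [B–E 11, D–H 4, F–I 14] → take D–H (4); add D.
Step 7: frontier [D–F 10, B–E 11, F–I 14] → take D–F (10); add F.
Step 8: frontier [B–E 11] → take B–E (11); add B.
The 6th edge added is D–H.

D-H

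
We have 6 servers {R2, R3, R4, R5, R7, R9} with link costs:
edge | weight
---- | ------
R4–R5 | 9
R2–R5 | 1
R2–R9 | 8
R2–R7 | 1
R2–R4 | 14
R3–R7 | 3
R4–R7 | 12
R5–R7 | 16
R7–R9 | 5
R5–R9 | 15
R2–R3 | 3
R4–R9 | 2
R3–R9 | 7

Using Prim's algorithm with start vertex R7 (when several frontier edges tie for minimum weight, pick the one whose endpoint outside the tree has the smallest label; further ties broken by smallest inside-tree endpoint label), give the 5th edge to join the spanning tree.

R4-R9

Prim, starting at R7.
Step 1: cheapest edge leaving the tree is R2–R7 (1); add R2.
Step 2: cheapest edge leaving the tree is R2–R5 (1); add R5.
Step 3: cheapest edge leaving the tree is R2–R3 (3); add R3.
Step 4: cheapest edge leaving the tree is R7–R9 (5); add R9.
Step 5: cheapest edge leaving the tree is R4–R9 (2); add R4.
The 5th edge added is R4–R9.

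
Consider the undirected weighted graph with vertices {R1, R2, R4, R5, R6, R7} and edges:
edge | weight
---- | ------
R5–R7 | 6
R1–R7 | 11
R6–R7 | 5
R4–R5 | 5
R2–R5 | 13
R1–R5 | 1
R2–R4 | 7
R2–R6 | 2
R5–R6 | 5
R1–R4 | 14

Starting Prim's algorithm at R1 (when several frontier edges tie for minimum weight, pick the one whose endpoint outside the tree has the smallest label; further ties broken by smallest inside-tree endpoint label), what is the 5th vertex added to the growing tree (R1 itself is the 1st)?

R2

Prim, starting at R1.
Step 1: cheapest edge leaving the tree is R1–R5 (1); add R5.
Step 2: cheapest edge leaving the tree is R4–R5 (5); add R4.
Step 3: cheapest edge leaving the tree is R5–R6 (5); add R6.
Step 4: cheapest edge leaving the tree is R2–R6 (2); add R2.
Step 5: cheapest edge leaving the tree is R6–R7 (5); add R7.
Vertex order: R1, R5, R4, R6, R2, R7. The 5th vertex is R2.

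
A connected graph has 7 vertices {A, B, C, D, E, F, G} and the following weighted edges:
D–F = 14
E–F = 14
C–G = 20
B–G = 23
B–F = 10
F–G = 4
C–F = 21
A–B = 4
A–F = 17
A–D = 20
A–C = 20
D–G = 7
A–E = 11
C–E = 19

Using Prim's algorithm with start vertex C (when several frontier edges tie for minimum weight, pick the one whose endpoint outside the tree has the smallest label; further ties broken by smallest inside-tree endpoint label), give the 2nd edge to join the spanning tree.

Grow the tree from C using Prim:
Step 1: frontier [C–E 19, A–C 20, C–G 20, C–F 21] → take C–E (19); add E.
Step 2: frontier [A–C 20, C–G 20, C–F 21, A–E 11, E–F 14] → take A–E (11); add A.
Step 3: frontier [A–B 4, A–F 17, A–D 20, C–G 20, C–F 21, E–F 14] → take A–B (4); add B.
Step 4: frontier [A–F 17, A–D 20, B–F 10, B–G 23, C–G 20, C–F 21, E–F 14] → take B–F (10); add F.
Step 5: frontier [A–D 20, B–G 23, C–G 20, F–G 4, D–F 14] → take F–G (4); add G.
Step 6: frontier [A–D 20, D–F 14, D–G 7] → take D–G (7); add D.
The 2nd edge added is A–E.

A-E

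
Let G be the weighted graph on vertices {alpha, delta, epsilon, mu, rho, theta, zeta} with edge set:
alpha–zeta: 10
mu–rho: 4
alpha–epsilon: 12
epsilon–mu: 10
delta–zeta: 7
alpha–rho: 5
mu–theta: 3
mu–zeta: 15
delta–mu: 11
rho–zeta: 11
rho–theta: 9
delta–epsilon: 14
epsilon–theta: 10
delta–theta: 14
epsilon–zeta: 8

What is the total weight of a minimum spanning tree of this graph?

37

Prim, starting at mu.
Step 1: cheapest edge leaving the tree is mu–theta (3); add theta.
Step 2: cheapest edge leaving the tree is mu–rho (4); add rho.
Step 3: cheapest edge leaving the tree is alpha–rho (5); add alpha.
Step 4: cheapest edge leaving the tree is epsilon–mu (10); add epsilon.
Step 5: cheapest edge leaving the tree is epsilon–zeta (8); add zeta.
Step 6: cheapest edge leaving the tree is delta–zeta (7); add delta.
MST edges: mu–theta, mu–rho, alpha–rho, epsilon–mu, epsilon–zeta, delta–zeta; total weight 3+4+5+10+8+7 = 37.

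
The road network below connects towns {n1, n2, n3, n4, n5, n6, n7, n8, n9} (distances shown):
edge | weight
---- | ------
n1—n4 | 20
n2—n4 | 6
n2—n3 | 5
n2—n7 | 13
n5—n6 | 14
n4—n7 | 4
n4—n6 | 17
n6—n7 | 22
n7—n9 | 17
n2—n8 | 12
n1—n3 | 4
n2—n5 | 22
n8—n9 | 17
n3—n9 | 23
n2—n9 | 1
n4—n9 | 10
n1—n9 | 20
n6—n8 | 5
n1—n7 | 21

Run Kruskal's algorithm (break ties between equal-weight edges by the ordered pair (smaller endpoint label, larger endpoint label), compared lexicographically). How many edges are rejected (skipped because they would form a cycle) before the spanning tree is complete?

Sort edges by weight, then run Kruskal:
n2—n9 (1): add — endpoints in different components.
n1—n3 (4): add — endpoints in different components.
n4—n7 (4): add — endpoints in different components.
n2—n3 (5): add — endpoints in different components.
n6—n8 (5): add — endpoints in different components.
n2—n4 (6): add — endpoints in different components.
n4—n9 (10): skip — n4 and n9 already connected.
n2—n8 (12): add — endpoints in different components.
n2—n7 (13): skip — n2 and n7 already connected.
n5—n6 (14): add — endpoints in different components.
Edges rejected before the tree was complete: 2.

2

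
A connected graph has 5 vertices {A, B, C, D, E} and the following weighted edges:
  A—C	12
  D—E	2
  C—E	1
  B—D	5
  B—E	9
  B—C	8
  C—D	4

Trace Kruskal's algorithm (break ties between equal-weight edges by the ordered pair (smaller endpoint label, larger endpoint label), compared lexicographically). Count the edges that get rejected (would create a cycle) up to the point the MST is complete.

3

Kruskal: consider edges lightest-first.
C—E (1): add — endpoints in different components.
D—E (2): add — endpoints in different components.
C—D (4): skip — C and D already connected.
B—D (5): add — endpoints in different components.
B—C (8): skip — B and C already connected.
B—E (9): skip — B and E already connected.
A—C (12): add — endpoints in different components.
Edges rejected before the tree was complete: 3.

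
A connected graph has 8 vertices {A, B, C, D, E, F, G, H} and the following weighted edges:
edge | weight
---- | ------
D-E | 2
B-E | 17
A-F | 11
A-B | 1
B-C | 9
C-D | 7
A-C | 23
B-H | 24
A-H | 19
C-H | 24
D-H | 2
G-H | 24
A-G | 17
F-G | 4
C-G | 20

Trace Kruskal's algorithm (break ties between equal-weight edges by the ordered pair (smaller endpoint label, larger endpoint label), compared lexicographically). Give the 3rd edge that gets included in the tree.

Sort edges by weight, then run Kruskal:
A-B (1): add — endpoints in different components.
D-E (2): add — endpoints in different components.
D-H (2): add — endpoints in different components.
F-G (4): add — endpoints in different components.
C-D (7): add — endpoints in different components.
B-C (9): add — endpoints in different components.
A-F (11): add — endpoints in different components.
The 3rd edge added is D-H.

D-H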